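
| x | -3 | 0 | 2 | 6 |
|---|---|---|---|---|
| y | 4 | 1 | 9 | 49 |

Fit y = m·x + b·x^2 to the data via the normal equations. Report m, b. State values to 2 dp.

Sums needed: Σx·x = 49, Σx·x^2 = 197, Σx^2·x^2 = 1393.
Right-hand side: Σx·y = 300, Σx^2·y = 1836.
Normal equations: [[49, 197]; [197, 1393]]·[m, b]ᵀ = [300, 1836]ᵀ.
Eliminating b: 1393·(row 1) − 197·(row 2) gives 29448·m = 1393·300 − 197·1836 = 56208, so m = 2342/1227.
Then b = (1836 − 197·(2342/1227))/1393 = 1286/1227.

m = 1.91, b = 1.05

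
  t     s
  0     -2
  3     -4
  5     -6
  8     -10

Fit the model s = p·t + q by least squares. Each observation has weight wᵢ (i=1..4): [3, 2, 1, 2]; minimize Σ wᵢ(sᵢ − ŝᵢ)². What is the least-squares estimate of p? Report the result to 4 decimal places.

Compute the Gram sums: Σwᵢ·t·t = 171, Σwᵢ·t = 27, Σwᵢ·1 = 8.
For MᵀWs: Σwᵢ·t·s = -214, Σwᵢ·s = -40.
Normal equations: [[171, 27]; [27, 8]]·[p, q]ᵀ = [-214, -40]ᵀ.
Eliminating q: 8·(row 1) − 27·(row 2) gives 639·p = 8·(-214) − 27·(-40) = -632, so p = -632/639.
Then q = ((-40) − 27·(-632/639))/8 = -118/71.

p = -0.9890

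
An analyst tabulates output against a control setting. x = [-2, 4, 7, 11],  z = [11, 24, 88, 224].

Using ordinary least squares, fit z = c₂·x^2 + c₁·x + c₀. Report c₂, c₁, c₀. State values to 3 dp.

c₂ = 2.004, c₁ = -1.598, c₀ = -0.432

MᵀM·[c₂, c₁, c₀]ᵀ = Mᵀz reads: 17314·c₂ + 1730·c₁ + 190·c₀ = 31844;  1730·c₂ + 190·c₁ + 20·c₀ = 3154;  190·c₂ + 20·c₁ + 4·c₀ = 347.
Solving the 3×3 system (Gaussian elimination) gives c₂ = 557/278, c₁ = -2221/1390, c₀ = -60/139.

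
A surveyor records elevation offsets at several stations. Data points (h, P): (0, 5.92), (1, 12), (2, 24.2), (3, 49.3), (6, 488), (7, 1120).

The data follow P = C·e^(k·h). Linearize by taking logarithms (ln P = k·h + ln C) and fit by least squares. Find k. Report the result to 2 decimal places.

Let Y = ln P. Fitting Y = k·h + ln C by least squares:
Sums: Σh = 19.0000, Σ(h)² = 99.0000, Σln P = 24.5589, Σh·ln P = 106.8409.
Normal system: [[99.0000, 19.0000]; [19.0000, 6]]·[k, ln C]ᵀ = [106.8409, 24.5589]ᵀ.
Δ = 99.0000·6 − (19.0000)² = 233.0000; k = (106.8409·6 − 19.0000·24.5589)/233.0000 = 0.74861, ln C = (99.0000·24.5589 − 19.0000·106.8409)/233.0000 = 1.72256.

k = 0.75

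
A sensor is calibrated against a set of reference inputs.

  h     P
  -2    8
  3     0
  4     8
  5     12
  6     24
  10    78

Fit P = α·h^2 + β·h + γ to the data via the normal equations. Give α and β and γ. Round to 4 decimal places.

α = 1.0150, β = -2.2370, γ = -0.7805

The normal system MᵀM·[α, β, γ]ᵀ = MᵀP is [[12274, 1424, 190]; [1424, 190, 26]; [190, 26, 6]]·[α, β, γ]ᵀ = [9124, 1000, 130]ᵀ.
Row-reducing yields α = 93707/92325, β = -206527/92325, γ = -24021/30775.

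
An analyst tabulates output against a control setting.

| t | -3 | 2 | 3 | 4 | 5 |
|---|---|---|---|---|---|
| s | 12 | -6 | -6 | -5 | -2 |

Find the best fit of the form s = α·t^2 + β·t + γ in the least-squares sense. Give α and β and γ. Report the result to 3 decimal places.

Compute the Gram sums: Σt^2·t^2 = 1059, Σt^2·t = 197, Σt^2 = 63, Σt·t = 63, Σt = 11, Σ1 = 5.
And Σt^2·s = -100, Σt·s = -96, Σs = -7.
Normal equations: [[1059, 197, 63]; [197, 63, 11]; [63, 11, 5]]·[α, β, γ]ᵀ = [-100, -96, -7]ᵀ.
Row-reducing yields α = 10623/17198, β = -51715/17198, γ = -22077/8599.

α = 0.618, β = -3.007, γ = -2.567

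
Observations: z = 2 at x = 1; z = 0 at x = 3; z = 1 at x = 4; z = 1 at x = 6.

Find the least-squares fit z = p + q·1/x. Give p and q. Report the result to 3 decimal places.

p = 0.331, q = 1.530

MᵀM·[p, q]ᵀ = Mᵀz reads: 4·p + (7/4)·q = 4;  (7/4)·p + (173/144)·q = 29/12.
(Σ1 = 4, Σ1/x = 7/4, Σ1/x·1/x = 173/144, Σz = 4, Σ1/x·z = 29/12.)
det = 4·(173/144) − (7/4)² = 251/144.
p = (4·(173/144) − (7/4)·(29/12))/(251/144) = 83/251; q = (4·(29/12) − (7/4)·4)/(251/144) = 384/251.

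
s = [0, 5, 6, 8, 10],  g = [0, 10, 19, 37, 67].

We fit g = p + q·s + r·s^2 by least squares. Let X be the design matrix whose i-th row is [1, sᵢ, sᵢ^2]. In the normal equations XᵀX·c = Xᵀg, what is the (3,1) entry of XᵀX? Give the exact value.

225

Row 3 ↔ basis s^2, column 1 ↔ basis 1, so (XᵀX)_{3,1} = Σᵢ s^2 = (0)·(1) + (25)·(1) + (36)·(1) + (64)·(1) + (100)·(1) = 225.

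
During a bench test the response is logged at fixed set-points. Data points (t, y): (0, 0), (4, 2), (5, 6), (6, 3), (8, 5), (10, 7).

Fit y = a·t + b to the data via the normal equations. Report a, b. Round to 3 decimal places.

Sums needed: Σt·t = 241, Σt = 33, Σ1 = 6.
Right-hand side: Σt·y = 166, Σy = 23.
Δ = 241·6 − 33² = 357.
a = (166·6 − 33·23)/357 = 79/119; b = (241·23 − 33·166)/357 = 65/357.

a = 0.664, b = 0.182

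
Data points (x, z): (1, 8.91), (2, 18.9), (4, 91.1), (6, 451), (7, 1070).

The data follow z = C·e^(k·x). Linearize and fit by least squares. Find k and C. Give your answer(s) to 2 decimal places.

k = 0.80, C = 3.89

With ln zᵢ as the transformed response and xᵢ as the regressor:
Σx = 20.0000, Σ(x)² = 106.0000, Σln z = 22.7252, Σx·ln z = 111.6100.
Equations: 106.0000·k + 20.0000·ln C = 111.6100;  20.0000·k + 5·ln C = 22.7252.
Slope k = (n·Σx·ln z − Σx·Σln z)/(n·Σ(x)² − (Σx)²) = (5·111.6100 − 20.0000·22.7252)/130.0000 = 0.79651; ln C = (Σln z − k·Σx)/n = 1.35898, so C = exp(1.35898) = 3.89224.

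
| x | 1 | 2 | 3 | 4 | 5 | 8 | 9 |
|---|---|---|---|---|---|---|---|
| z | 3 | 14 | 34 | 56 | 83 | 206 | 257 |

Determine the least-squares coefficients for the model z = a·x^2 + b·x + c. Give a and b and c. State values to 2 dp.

a = 2.85, b = 3.24, c = -3.03

Sums needed: Σx^2·x^2 = 11636, Σx^2·x = 1466, Σx^2 = 200, Σx·x = 200, Σx = 32, Σ1 = 7.
And Σx^2·z = 37337, Σx·z = 4733, Σz = 653.
MᵀM·[a, b, c]ᵀ = Mᵀz becomes [[11636, 1466, 200]; [1466, 200, 32]; [200, 32, 7]]·[a, b, c]ᵀ = [37337, 4733, 653]ᵀ.
Inverting the 3×3 Gram matrix, [a, b, c]ᵀ = [45567/15974, 51761/15974, -24195/7987]ᵀ.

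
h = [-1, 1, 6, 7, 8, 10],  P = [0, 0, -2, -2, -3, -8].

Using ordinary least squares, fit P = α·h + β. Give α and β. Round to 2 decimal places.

α = -0.58, β = 0.49

Setting ∂/∂α … = 0 gives: 251·α + 31·β = -130;  31·α + 6·β = -15.
(Σh·h = 251, Σh = 31, Σ1 = 6, Σh·P = -130, ΣP = -15.)
Eliminating β: 6·(row 1) − 31·(row 2) gives 545·α = 6·(-130) − 31·(-15) = -315, so α = -63/109.
Then β = ((-15) − 31·(-63/109))/6 = 53/109.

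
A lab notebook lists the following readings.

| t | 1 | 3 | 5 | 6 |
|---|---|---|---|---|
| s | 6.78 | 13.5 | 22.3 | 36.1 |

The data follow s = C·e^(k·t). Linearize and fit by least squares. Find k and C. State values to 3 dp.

k = 0.321, C = 4.944

Taking logs, ln s = k·t + ln C, so regress ln s on t.
Σt = 15.0000, Σ(t)² = 71.0000, Σln s = 11.2075, Σt·ln s = 46.7627.
Equations: 71.0000·k + 15.0000·ln C = 46.7627;  15.0000·k + 4·ln C = 11.2075.
Δ = 71.0000·4 − (15.0000)² = 59.0000; k = (46.7627·4 − 15.0000·11.2075)/59.0000 = 0.32098, ln C = (71.0000·11.2075 − 15.0000·46.7627)/59.0000 = 1.59822, so C = exp(1.59822) = 4.94420.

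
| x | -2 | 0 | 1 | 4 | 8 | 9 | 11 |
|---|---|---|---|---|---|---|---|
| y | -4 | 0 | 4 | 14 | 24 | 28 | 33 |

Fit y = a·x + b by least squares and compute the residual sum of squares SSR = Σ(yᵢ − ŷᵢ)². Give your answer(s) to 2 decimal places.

Setting ∂/∂a … = 0 gives: 287·a + 31·b = 875;  31·a + 7·b = 99.
(Σx·x = 287, Σx = 31, Σ1 = 7, Σx·y = 875, Σy = 99.)
Δ = 287·7 − 31² = 1048.
a = (875·7 − 31·99)/1048 = 382/131; b = (287·99 − 31·875)/1048 = 161/131.
Residuals: 79/131, -161/131, -19/131, 145/131, -73/131, 69/131, -40/131; SSR = 498/131.

SSR = 3.80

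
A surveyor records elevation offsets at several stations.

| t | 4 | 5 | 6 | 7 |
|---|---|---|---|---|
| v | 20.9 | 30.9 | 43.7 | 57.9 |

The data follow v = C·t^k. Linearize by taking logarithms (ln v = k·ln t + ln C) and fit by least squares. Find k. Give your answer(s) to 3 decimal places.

Let Y = ln v. Fitting Y = k·ln t + ln C by least squares:
AᵀA = [[11.5091, 6.7334]; [6.7334, 4]], rhs = [24.4016, 14.3066]ᵀ  (here Σln t = 6.7334, Σ(ln t)² = 11.5091, Σln v = 14.3066, Σln t·ln v = 24.4016).
Solving (det = 0.6976): k = 1.82689, ln C = 0.50134.

k = 1.827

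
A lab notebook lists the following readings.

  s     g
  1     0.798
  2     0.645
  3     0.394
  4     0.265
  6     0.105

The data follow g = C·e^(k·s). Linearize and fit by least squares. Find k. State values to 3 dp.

k = -0.416

Taking logs, ln g = k·s + ln C, so regress ln g on s.
Over the data: Σs = 16.0000, Σ(s)² = 66.0000, Σln g = -5.1774, Σs·ln g = -22.7317.
Normal system: [[66.0000, 16.0000]; [16.0000, 5]]·[k, ln C]ᵀ = [-22.7317, -5.1774]ᵀ.
Solving (det = 74.0000): k = -0.41650, ln C = 0.29731.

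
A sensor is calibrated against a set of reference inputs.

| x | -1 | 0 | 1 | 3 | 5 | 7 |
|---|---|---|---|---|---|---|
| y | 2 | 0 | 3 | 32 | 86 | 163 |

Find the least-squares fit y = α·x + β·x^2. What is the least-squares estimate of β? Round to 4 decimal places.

Sums needed: Σx·x = 85, Σx·x^2 = 495, Σx^2·x^2 = 3109.
Moment sums: Σx·y = 1668, Σx^2·y = 10430.
Δ = 85·3109 − 495² = 19240.
α = (1668·3109 − 495·10430)/19240 = 11481/9620; β = (85·10430 − 495·1668)/19240 = 6089/1924.

β = 3.1648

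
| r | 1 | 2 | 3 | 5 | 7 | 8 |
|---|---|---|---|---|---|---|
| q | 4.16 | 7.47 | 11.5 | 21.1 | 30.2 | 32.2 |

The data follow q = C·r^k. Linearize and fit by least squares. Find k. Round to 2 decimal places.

k = 1.02

Let Y = ln q. Fitting Y = k·ln r + ln C by least squares:
Σln r = 7.4265, Σ(ln r)² = 12.3883, Σln q = 15.8078, Σln r·ln q = 22.8358.
Normal system: [[12.3883, 7.4265]; [7.4265, 6]]·[k, ln C]ᵀ = [22.8358, 15.8078]ᵀ.
Slope k = (n·Σln r·ln q − Σln r·Σln q)/(n·Σ(ln r)² − (Σln r)²) = (6·22.8358 − 7.4265·15.8078)/19.1764 = 1.02297; ln C = (Σln q − k·Σln r)/n = 1.36845.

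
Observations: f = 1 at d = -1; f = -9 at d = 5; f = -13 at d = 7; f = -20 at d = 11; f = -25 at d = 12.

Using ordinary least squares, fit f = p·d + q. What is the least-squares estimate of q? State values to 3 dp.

Compute the Gram sums: Σd·d = 340, Σd = 34, Σ1 = 5.
For Mᵀf: Σd·f = -657, Σf = -66.
Eliminating q: 5·(row 1) − 34·(row 2) gives 544·p = 5·(-657) − 34·(-66) = -1041, so p = -1041/544.
Then q = ((-66) − 34·(-1041/544))/5 = -3/16.

q = -0.188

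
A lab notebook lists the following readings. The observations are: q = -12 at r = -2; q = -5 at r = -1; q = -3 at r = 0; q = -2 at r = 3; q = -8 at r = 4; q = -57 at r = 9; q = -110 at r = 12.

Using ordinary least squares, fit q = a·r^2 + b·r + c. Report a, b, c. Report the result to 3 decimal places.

a = -0.971, b = 2.670, c = -2.311

The normal system XᵀX·[a, b, c]ᵀ = Xᵀq is [[27651, 2539, 255]; [2539, 255, 25]; [255, 25, 7]]·[a, b, c]ᵀ = [-20656, -1842, -197]ᵀ.
Inverting the 3×3 Gram matrix, [a, b, c]ᵀ = [-1330247/1370194, 3657827/1370194, -1582922/685097]ᵀ.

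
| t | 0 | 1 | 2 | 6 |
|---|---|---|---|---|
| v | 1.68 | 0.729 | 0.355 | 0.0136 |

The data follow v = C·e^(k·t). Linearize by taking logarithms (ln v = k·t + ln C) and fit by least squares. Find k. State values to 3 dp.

Linearized form: ln v = k·t + ln C. From the 4 transformed points,
Σt = 9.0000, Σ(t)² = 41.0000, Σln v = -5.1306, Σt·ln v = -28.1735.
Normal system: [[41.0000, 9.0000]; [9.0000, 4]]·[k, ln C]ᵀ = [-28.1735, -5.1306]ᵀ.
Slope k = (n·Σt·ln v − Σt·Σln v)/(n·Σ(t)² − (Σt)²) = (4·-28.1735 − 9.0000·-5.1306)/83.0000 = -0.80143; ln C = (Σln v − k·Σt)/n = 0.52056.

k = -0.801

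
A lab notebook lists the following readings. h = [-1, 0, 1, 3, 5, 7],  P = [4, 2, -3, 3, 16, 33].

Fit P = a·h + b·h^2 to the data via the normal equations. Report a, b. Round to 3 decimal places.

From the data, Σh·h = 85, Σh·h^2 = 495, Σh^2·h^2 = 3109.
Moment sums: Σh·P = 313, Σh^2·P = 2045.
Eliminating b: 3109·(row 1) − 495·(row 2) gives 19240·a = 3109·313 − 495·2045 = -39158, so a = -19579/9620.
Then b = (2045 − 495·(-19579/9620))/3109 = 1889/1924.

a = -2.035, b = 0.982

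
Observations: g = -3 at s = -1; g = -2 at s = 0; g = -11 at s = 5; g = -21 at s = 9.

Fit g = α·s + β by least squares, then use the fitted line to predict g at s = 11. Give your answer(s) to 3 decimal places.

ĝ = -23.703

With design matrix A, AᵀA = [[107, 13]; [13, 4]] and Aᵀg = [-241, -37]ᵀ.
det = 107·4 − 13² = 259.
α = ((-241)·4 − 13·(-37))/259 = -69/37; β = (107·(-37) − 13·(-241))/259 = -118/37.
At s = 11: ĝ = (-69/37)·(11) + (-118/37)·(1) = -877/37.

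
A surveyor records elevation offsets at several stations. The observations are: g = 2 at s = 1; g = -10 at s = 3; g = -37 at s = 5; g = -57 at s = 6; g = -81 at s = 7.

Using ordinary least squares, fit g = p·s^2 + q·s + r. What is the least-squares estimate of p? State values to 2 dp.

p = -2.00

With design matrix X, XᵀX = [[4404, 712, 120]; [712, 120, 22]; [120, 22, 5]] and Xᵀg = [-7034, -1122, -183]ᵀ.
Row-reducing yields p = -1877/938, q = 1039/469, r = 787/469.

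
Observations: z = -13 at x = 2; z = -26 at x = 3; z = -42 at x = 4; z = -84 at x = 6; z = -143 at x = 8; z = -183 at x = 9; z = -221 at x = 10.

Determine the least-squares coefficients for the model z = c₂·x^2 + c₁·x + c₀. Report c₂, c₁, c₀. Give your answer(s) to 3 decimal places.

Normal-equation sums: Σx^2·x^2 = 22306, Σx^2·x = 2556, Σx^2 = 310, Σx·x = 310, Σx = 42, Σ1 = 7.
Right-hand side: Σx^2·z = -50057, Σx·z = -5777, Σz = -712.
AᵀA·[c₂, c₁, c₀]ᵀ = Aᵀz becomes [[22306, 2556, 310]; [2556, 310, 42]; [310, 42, 7]]·[c₂, c₁, c₀]ᵀ = [-50057, -5777, -712]ᵀ.
Row-reducing yields c₂ = -3259/1578, c₁ = -17771/15254, c₀ = -74642/22881.

c₂ = -2.065, c₁ = -1.165, c₀ = -3.262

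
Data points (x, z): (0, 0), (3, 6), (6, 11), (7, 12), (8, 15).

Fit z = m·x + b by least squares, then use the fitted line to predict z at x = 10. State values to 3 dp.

ẑ = 18.131

The normal system AᵀA·[m, b]ᵀ = Aᵀz is [[158, 24]; [24, 5]]·[m, b]ᵀ = [288, 44]ᵀ.
det = 158·5 − 24² = 214.
m = (288·5 − 24·44)/214 = 192/107; b = (158·44 − 24·288)/214 = 20/107.
At x = 10: ẑ = (192/107)·(10) + (20/107)·(1) = 1940/107.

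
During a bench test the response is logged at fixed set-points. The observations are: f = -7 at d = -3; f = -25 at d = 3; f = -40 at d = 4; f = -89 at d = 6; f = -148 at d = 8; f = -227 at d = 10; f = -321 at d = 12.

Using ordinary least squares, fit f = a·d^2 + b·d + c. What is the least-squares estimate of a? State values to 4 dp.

a = -2.0016

From the data, Σd^2·d^2 = 36546, Σd^2·d = 3520, Σd^2 = 378, Σd·d = 378, Σd = 40, Σ1 = 7.
Right-hand side: Σd^2·f = -82528, Σd·f = -8054, Σf = -857.
Normal equations: [[36546, 3520, 378]; [3520, 378, 40]; [378, 40, 7]]·[a, b, c]ᵀ = [-82528, -8054, -857]ᵀ.
Inverting the 3×3 Gram matrix, [a, b, c]ᵀ = [-151235/75557, -219791/75557, 172303/75557]ᵀ.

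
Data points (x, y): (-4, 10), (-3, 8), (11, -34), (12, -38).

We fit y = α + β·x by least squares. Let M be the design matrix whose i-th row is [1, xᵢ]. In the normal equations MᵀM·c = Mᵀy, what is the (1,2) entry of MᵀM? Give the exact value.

16

Row 1 ↔ basis 1, column 2 ↔ basis x, so (MᵀM)_{1,2} = Σᵢ x = (1)·(-4) + (1)·(-3) + (1)·(11) + (1)·(12) = 16.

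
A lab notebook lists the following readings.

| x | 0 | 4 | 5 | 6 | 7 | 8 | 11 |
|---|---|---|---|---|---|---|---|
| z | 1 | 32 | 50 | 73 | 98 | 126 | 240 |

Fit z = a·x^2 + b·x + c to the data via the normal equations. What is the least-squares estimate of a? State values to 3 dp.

Entries of MᵀM: Σx^2·x^2 = 23315, Σx^2·x = 2591, Σx^2 = 311, Σx·x = 311, Σx = 41, Σ1 = 7.
For Mᵀz: Σx^2·z = 46296, Σx·z = 5150, Σz = 620.
Inverting the 3×3 Gram matrix, [a, b, c]ᵀ = [280279/141681, -7084/141681, 45995/47227]ᵀ.

a = 1.978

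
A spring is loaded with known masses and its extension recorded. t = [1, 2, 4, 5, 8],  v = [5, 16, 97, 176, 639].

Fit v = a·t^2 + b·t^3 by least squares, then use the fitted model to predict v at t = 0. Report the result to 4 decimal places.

v̂ = 0.0000

Forming XᵀX = [[4994, 36950]; [36950, 281930]] and Xᵀv = [46917, 355509]ᵀ gives XᵀX·[a, b]ᵀ = Xᵀv.
Determinant 4994·281930 − 36950² = 42655920.
a = (46917·281930 − 36950·355509)/42655920 = 1520871/710932; b = (4994·355509 − 36950·46917)/42655920 = 3485733/3554660.
At t = 0: v̂ = (1520871/710932)·(0) + (3485733/3554660)·(0) = 0.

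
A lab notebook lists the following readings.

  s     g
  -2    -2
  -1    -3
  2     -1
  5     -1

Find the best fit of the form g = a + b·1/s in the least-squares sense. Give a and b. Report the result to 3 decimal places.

Entries of XᵀX: Σ1 = 4, Σ1/s = -4/5, Σ1/s·1/s = 77/50.
Moment sums: Σg = -7, Σ1/s·g = 33/10.
XᵀX·[a, b]ᵀ = Xᵀg becomes [[4, -4/5]; [-4/5, 77/50]]·[a, b]ᵀ = [-7, 33/10]ᵀ.
Eliminating b: (77/50)·(row 1) − (-4/5)·(row 2) gives (138/25)·a = (77/50)·(-7) − (-4/5)·(33/10) = -407/50, so a = -407/276.
Then b = ((33/10) − (-4/5)·(-407/276))/(77/50) = 95/69.

a = -1.475, b = 1.377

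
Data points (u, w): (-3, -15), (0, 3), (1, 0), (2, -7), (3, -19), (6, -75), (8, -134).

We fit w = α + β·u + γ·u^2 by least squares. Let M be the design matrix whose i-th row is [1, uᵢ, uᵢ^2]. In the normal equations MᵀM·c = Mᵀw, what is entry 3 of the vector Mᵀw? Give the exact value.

-11610

Entry 3 ↔ basis u^2, so (Mᵀw)_{3} = Σᵢ (u^2)·wᵢ = (9)·(-15) + (0)·(3) + (1)·(0) + (4)·(-7) + (9)·(-19) + (36)·(-75) + (64)·(-134) = -11610.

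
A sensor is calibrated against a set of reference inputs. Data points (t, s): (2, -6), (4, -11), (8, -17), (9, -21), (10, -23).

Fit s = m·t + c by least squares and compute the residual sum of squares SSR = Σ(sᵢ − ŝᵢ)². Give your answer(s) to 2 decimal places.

Normal-equation sums: Σt·t = 265, Σt = 33, Σ1 = 5.
Right-hand side: Σt·s = -611, Σs = -78.
Δ = 265·5 − 33² = 236.
m = ((-611)·5 − 33·(-78))/236 = -481/236; c = (265·(-78) − 33·(-611))/236 = -507/236.
Residuals: 53/236, -165/236, 343/236, -30/59, -111/236; SSR = 739/236.

SSR = 3.13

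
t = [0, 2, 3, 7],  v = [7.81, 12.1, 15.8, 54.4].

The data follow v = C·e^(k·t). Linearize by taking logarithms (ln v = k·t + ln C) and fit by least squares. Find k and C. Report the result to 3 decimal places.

k = 0.282, C = 7.250

With ln vᵢ as the transformed response and tᵢ as the regressor:
Over the data: Σt = 12.0000, Σ(t)² = 62.0000, Σln v = 11.3050, Σt·ln v = 41.2410.
Normal system: [[62.0000, 12.0000]; [12.0000, 4]]·[k, ln C]ᵀ = [41.2410, 11.3050]ᵀ.
Solving (det = 104.0000): k = 0.28177, ln C = 1.98093, so C = exp(1.98093) = 7.24951.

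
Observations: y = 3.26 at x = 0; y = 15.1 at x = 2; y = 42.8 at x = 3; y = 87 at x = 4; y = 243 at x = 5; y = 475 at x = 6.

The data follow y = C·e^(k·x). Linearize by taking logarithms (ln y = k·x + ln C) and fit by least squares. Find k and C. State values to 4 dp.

k = 0.8467, C = 3.1271

Linearized form: ln y = k·x + ln C. From the 6 transformed points,
Σx = 20.0000, Σ(x)² = 90.0000, Σln y = 23.7752, Σx·ln y = 99.0078.
Equations: 90.0000·k + 20.0000·ln C = 99.0078;  20.0000·k + 6·ln C = 23.7752.
Slope k = (n·Σx·ln y − Σx·Σln y)/(n·Σ(x)² − (Σx)²) = (6·99.0078 − 20.0000·23.7752)/140.0000 = 0.84673; ln C = (Σln y − k·Σx)/n = 1.14011, so C = exp(1.14011) = 3.12711.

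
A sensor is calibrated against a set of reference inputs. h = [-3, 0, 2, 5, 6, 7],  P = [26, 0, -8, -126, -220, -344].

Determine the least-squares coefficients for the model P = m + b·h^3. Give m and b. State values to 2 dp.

Normal-equation sums: Σ1 = 6, Σh^3 = 665, Σh^3·h^3 = 180723.
Moment sums: ΣP = -672, Σh^3·P = -182028.
So AᵀA·[m, b]ᵀ = AᵀP: [[6, 665]; [665, 180723]]·[m, b]ᵀ = [-672, -182028]ᵀ.
Determinant 6·180723 − 665² = 642113.
m = ((-672)·180723 − 665·(-182028))/642113 = -397236/642113; b = (6·(-182028) − 665·(-672))/642113 = -645288/642113.

m = -0.62, b = -1.00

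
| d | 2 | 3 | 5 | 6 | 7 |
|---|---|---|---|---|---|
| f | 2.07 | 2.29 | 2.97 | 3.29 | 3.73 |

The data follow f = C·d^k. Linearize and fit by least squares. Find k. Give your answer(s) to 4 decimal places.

Taking logs, ln f = k·ln d + ln C, so regress ln f on ln d.
Σln d = 7.1389, Σ(ln d)² = 11.2747, Σln f = 5.1520, Σln d·ln f = 7.8619.
Equations: 11.2747·k + 7.1389·ln C = 7.8619;  7.1389·k + 5·ln C = 5.1520.
Slope k = (n·Σln d·ln f − Σln d·Σln f)/(n·Σ(ln d)² − (Σln d)²) = (5·7.8619 − 7.1389·5.1520)/5.4099 = 0.46775; ln C = (Σln f − k·Σln d)/n = 0.36255.

k = 0.4678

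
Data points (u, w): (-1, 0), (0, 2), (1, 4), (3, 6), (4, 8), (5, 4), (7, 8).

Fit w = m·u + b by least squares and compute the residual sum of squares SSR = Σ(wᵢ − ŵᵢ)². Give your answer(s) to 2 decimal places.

Compute the Gram sums: Σu·u = 101, Σu = 19, Σ1 = 7.
Right-hand side: Σu·w = 130, Σw = 32.
So XᵀX·[m, b]ᵀ = Xᵀw: [[101, 19]; [19, 7]]·[m, b]ᵀ = [130, 32]ᵀ.
Δ = 101·7 − 19² = 346.
m = (130·7 − 19·32)/346 = 151/173; b = (101·32 − 19·130)/346 = 381/173.
Residuals: -230/173, -35/173, 160/173, 204/173, 399/173, -444/173, -54/173; SSR = 2778/173.

SSR = 16.06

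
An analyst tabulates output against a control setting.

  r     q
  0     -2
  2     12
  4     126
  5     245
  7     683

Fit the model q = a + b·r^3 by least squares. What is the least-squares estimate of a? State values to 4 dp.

Forming AᵀA = [[5, 540]; [540, 137434]] and Aᵀq = [1064, 273054]ᵀ gives AᵀA·[a, b]ᵀ = Aᵀq.
Δ = 5·137434 − 540² = 395570.
a = (1064·137434 − 540·273054)/395570 = -609692/197785; b = (5·273054 − 540·1064)/395570 = 79071/39557.

a = -3.0826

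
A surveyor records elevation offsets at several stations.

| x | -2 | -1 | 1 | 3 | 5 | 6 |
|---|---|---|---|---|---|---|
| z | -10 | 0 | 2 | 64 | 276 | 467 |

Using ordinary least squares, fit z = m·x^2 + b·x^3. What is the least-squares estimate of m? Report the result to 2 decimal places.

Compute the Gram sums: Σx^2·x^2 = 2020, Σx^2·x^3 = 11112, Σx^3·x^3 = 63076.
And Σx^2·z = 24250, Σx^3·z = 137182.
So AᵀA·[m, b]ᵀ = Aᵀz: [[2020, 11112]; [11112, 63076]]·[m, b]ᵀ = [24250, 137182]ᵀ.
det = 2020·63076 − 11112² = 3936976.
m = (24250·63076 − 11112·137182)/3936976 = 653327/492122; b = (2020·137182 − 11112·24250)/3936976 = 955205/492122.

m = 1.33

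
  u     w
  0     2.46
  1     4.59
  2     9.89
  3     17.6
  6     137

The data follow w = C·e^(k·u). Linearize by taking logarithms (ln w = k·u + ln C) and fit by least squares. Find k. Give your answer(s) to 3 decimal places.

With ln wᵢ as the transformed response and uᵢ as the regressor:
Σu = 12.0000, Σ(u)² = 50.0000, Σln w = 12.5034, Σu·ln w = 44.2305.
Equations: 50.0000·k + 12.0000·ln C = 44.2305;  12.0000·k + 5·ln C = 12.5034.
Solving (det = 106.0000): k = 0.67086, ln C = 0.89062.

k = 0.671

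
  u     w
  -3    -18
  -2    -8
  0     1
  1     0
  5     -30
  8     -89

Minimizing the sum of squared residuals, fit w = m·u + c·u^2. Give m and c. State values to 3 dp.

m = 1.411, c = -1.554

The normal equations are: 103·m + 603·c = -792;  603·m + 4819·c = -6640.
det = 103·4819 − 603² = 132748.
m = ((-792)·4819 − 603·(-6640))/132748 = 46818/33187; c = (103·(-6640) − 603·(-792))/132748 = -51586/33187.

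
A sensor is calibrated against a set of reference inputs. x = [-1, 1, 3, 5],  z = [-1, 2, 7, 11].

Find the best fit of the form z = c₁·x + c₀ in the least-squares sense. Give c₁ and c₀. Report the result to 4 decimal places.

Setting ∂/∂c₁ … = 0 gives: 36·c₁ + 8·c₀ = 79;  8·c₁ + 4·c₀ = 19.
(Σx·x = 36, Σx = 8, Σ1 = 4, Σx·z = 79, Σz = 19.)
Determinant 36·4 − 8² = 80.
c₁ = (79·4 − 8·19)/80 = 41/20; c₀ = (36·19 − 8·79)/80 = 13/20.

c₁ = 2.0500, c₀ = 0.6500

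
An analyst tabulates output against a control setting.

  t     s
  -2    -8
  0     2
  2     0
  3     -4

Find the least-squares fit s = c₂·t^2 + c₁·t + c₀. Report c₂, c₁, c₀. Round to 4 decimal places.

c₂ = -1.3568, c₁ = 2.0905, c₀ = 1.6985

With design matrix X, XᵀX = [[113, 27, 17]; [27, 17, 3]; [17, 3, 4]] and Xᵀs = [-68, 4, -10]ᵀ.
Solving the 3×3 system (Gaussian elimination) gives c₂ = -270/199, c₁ = 416/199, c₀ = 338/199.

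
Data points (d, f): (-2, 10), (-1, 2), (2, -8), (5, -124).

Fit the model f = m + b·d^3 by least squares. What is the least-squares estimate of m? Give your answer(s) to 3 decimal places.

m = 1.042

The normal system XᵀX·[m, b]ᵀ = Xᵀf is [[4, 124]; [124, 15754]]·[m, b]ᵀ = [-120, -15646]ᵀ.
Eliminating b: 15754·(row 1) − 124·(row 2) gives 47640·m = 15754·(-120) − 124·(-15646) = 49624, so m = 6203/5955.
Then b = ((-15646) − 124·(6203/5955))/15754 = -5963/5955.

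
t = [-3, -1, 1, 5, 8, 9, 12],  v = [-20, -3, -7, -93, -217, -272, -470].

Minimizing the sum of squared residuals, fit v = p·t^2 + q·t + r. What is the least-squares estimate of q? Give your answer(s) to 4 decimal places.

The normal equations are: 32101·p + 3067·q + 325·r = -106115;  3067·p + 325·q + 31·r = -10233;  325·p + 31·q + 7·r = -1082.
(Σt^2·t^2 = 32101, Σt^2·t = 3067, Σt^2 = 325, Σt·t = 325, Σt = 31, Σ1 = 7, Σt^2·v = -106115, Σt·v = -10233, Σv = -1082.)
Row-reducing yields p = -105809/35252, q = -939217/317268, r = -167033/79317.

q = -2.9603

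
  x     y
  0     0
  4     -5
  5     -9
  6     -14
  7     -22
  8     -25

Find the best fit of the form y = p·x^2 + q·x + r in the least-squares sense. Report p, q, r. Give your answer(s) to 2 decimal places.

The normal equations are: 8674·p + 1260·q + 190·r = -3487;  1260·p + 190·q + 30·r = -503;  190·p + 30·q + 6·r = -75.
(Σx^2·x^2 = 8674, Σx^2·x = 1260, Σx^2 = 190, Σx·x = 190, Σx = 30, Σ1 = 6, Σx^2·y = -3487, Σx·y = -503, Σy = -75.)
Row-reducing yields p = -720/1529, q = 3436/7645, r = 503/3058.

p = -0.47, q = 0.45, r = 0.16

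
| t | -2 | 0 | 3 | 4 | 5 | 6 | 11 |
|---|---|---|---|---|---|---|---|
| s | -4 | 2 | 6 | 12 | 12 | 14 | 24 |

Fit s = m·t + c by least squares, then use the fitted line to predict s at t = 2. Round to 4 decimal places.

ŝ = 5.4759

Entries of MᵀM: Σt·t = 211, Σt = 27, Σ1 = 7.
Right-hand side: Σt·s = 482, Σs = 66.
MᵀM·[m, c]ᵀ = Mᵀs becomes [[211, 27]; [27, 7]]·[m, c]ᵀ = [482, 66]ᵀ.
det = 211·7 − 27² = 748.
m = (482·7 − 27·66)/748 = 398/187; c = (211·66 − 27·482)/748 = 228/187.
At t = 2: ŝ = (398/187)·(2) + (228/187)·(1) = 1024/187.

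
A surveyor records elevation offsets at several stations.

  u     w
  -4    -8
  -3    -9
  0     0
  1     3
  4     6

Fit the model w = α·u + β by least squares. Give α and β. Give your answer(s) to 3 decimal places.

α = 2.010, β = -0.796

With design matrix A, AᵀA = [[42, -2]; [-2, 5]] and Aᵀw = [86, -8]ᵀ.
Eliminating β: 5·(row 1) − (-2)·(row 2) gives 206·α = 5·86 − (-2)·(-8) = 414, so α = 207/103.
Then β = ((-8) − (-2)·(207/103))/5 = -82/103.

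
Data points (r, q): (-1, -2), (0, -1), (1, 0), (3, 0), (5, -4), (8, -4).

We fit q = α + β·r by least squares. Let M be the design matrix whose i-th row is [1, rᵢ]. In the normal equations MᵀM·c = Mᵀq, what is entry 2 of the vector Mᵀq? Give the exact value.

Entry 2 ↔ basis r, so (Mᵀq)_{2} = Σᵢ (r)·qᵢ = (-1)·(-2) + (0)·(-1) + (1)·(0) + (3)·(0) + (5)·(-4) + (8)·(-4) = -50.

-50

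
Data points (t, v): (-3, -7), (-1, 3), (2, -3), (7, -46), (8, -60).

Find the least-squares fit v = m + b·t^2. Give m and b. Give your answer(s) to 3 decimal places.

m = 2.247, b = -0.978

With design matrix X, XᵀX = [[5, 127]; [127, 6595]] and Xᵀv = [-113, -6166]ᵀ.
Determinant 5·6595 − 127² = 16846.
m = ((-113)·6595 − 127·(-6166))/16846 = 37847/16846; b = (5·(-6166) − 127·(-113))/16846 = -16479/16846.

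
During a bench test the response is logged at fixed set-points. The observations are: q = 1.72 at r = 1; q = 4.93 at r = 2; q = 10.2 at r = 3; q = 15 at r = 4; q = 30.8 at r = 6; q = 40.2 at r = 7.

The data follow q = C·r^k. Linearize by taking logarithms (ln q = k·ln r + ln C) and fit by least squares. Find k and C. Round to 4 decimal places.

With ln qᵢ as the transformed response and ln rᵢ as the regressor:
Σln r = 6.9157, Σ(ln r)² = 10.6062, Σln q = 14.2895, Σln r·ln q = 20.7406.
Equations: 10.6062·k + 6.9157·ln C = 20.7406;  6.9157·k + 6·ln C = 14.2895.
Solving (det = 15.8099): k = 1.62059, ln C = 0.51365, so C = exp(0.51365) = 1.67138.

k = 1.6206, C = 1.6714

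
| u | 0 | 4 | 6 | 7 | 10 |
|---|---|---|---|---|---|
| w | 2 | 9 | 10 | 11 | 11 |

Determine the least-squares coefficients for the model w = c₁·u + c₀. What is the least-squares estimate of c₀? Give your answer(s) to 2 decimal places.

The normal equations are: 201·c₁ + 27·c₀ = 283;  27·c₁ + 5·c₀ = 43.
(Σu·u = 201, Σu = 27, Σ1 = 5, Σu·w = 283, Σw = 43.)
Δ = 201·5 − 27² = 276.
c₁ = (283·5 − 27·43)/276 = 127/138; c₀ = (201·43 − 27·283)/276 = 167/46.

c₀ = 3.63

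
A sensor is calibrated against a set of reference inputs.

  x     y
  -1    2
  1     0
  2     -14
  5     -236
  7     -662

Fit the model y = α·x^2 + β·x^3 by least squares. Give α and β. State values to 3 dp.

α = 0.706, β = -2.031

AᵀA·[α, β]ᵀ = Aᵀy reads: 3044·α + 19964·β = -38392;  19964·α + 133340·β = -256680.
(Σx^2·x^2 = 3044, Σx^2·x^3 = 19964, Σx^3·x^3 = 133340, Σx^2·y = -38392, Σx^3·y = -256680.)
Determinant 3044·133340 − 19964² = 7325664.
α = ((-38392)·133340 − 19964·(-256680))/7325664 = 161570/228927; β = (3044·(-256680) − 19964·(-38392))/7325664 = -464876/228927.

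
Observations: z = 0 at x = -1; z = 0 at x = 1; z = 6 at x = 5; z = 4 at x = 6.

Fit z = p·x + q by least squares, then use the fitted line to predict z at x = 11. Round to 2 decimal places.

ẑ = 9.18

Sums needed: Σx·x = 63, Σx = 11, Σ1 = 4.
Right-hand side: Σx·z = 54, Σz = 10.
MᵀM·[p, q]ᵀ = Mᵀz becomes [[63, 11]; [11, 4]]·[p, q]ᵀ = [54, 10]ᵀ.
Δ = 63·4 − 11² = 131.
p = (54·4 − 11·10)/131 = 106/131; q = (63·10 − 11·54)/131 = 36/131.
At x = 11: ẑ = (106/131)·(11) + (36/131)·(1) = 1202/131.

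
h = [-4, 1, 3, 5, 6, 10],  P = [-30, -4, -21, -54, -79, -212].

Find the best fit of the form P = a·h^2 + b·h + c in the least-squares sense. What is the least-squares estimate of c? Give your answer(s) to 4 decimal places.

Compute the Gram sums: Σh^2·h^2 = 12259, Σh^2·h = 1305, Σh^2 = 187, Σh·h = 187, Σh = 21, Σ1 = 6.
For XᵀP: Σh^2·P = -26067, Σh·P = -2811, ΣP = -400.
XᵀX·[a, b, c]ᵀ = XᵀP becomes [[12259, 1305, 187]; [1305, 187, 21]; [187, 21, 6]]·[a, b, c]ᵀ = [-26067, -2811, -400]ᵀ.
Solving the 3×3 system (Gaussian elimination) gives a = -1877347/920248, b = -680667/920248, c = -114221/230062.

c = -0.4965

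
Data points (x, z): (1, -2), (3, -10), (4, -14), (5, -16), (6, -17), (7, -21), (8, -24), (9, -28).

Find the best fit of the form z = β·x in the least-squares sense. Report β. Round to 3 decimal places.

Setting ∂/∂β … = 0 gives: 281·β = -861.
(Σx·x = 281, Σx·z = -861.)
Hence β = -861 / 281 ≈ -3.06406.

β = -3.064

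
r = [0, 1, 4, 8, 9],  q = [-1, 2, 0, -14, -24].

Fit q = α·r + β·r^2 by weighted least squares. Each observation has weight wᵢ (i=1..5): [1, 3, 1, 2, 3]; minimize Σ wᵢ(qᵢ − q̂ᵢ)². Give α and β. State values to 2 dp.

α = 2.68, β = -0.58

The normal system XᵀWX·[α, β]ᵀ = XᵀWq is [[390, 3278]; [3278, 28134]]·[α, β]ᵀ = [-866, -7618]ᵀ.
Eliminating β: 28134·(row 1) − 3278·(row 2) gives 226976·α = 28134·(-866) − 3278·(-7618) = 607760, so α = 37985/14186.
Then β = ((-7618) − 3278·(37985/14186))/28134 = -8267/14186.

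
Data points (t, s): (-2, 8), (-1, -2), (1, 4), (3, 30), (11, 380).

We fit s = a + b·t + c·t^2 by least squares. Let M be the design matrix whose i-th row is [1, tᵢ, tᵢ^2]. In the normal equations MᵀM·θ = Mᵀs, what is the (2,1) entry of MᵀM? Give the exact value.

12

Row 2 ↔ basis t, column 1 ↔ basis 1, so (MᵀM)_{2,1} = Σᵢ t = (-2)·(1) + (-1)·(1) + (1)·(1) + (3)·(1) + (11)·(1) = 12.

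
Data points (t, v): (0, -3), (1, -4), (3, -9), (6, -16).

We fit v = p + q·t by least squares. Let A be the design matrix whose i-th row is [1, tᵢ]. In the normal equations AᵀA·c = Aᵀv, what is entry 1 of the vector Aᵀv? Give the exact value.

Entry 1 ↔ basis 1, so (Aᵀv)_{1} = Σᵢ vᵢ = (1)·(-3) + (1)·(-4) + (1)·(-9) + (1)·(-16) = -32.

-32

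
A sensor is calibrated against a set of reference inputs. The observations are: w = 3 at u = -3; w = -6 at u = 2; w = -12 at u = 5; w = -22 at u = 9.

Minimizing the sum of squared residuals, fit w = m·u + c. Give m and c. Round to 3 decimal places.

Normal-equation sums: Σu·u = 119, Σu = 13, Σ1 = 4.
Moment sums: Σu·w = -279, Σw = -37.
So AᵀA·[m, c]ᵀ = Aᵀw: [[119, 13]; [13, 4]]·[m, c]ᵀ = [-279, -37]ᵀ.
Eliminating c: 4·(row 1) − 13·(row 2) gives 307·m = 4·(-279) − 13·(-37) = -635, so m = -635/307.
Then c = ((-37) − 13·(-635/307))/4 = -776/307.

m = -2.068, c = -2.528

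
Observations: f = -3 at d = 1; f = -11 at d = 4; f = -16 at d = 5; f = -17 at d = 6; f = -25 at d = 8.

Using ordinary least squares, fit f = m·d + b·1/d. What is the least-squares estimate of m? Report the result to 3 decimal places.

Forming AᵀA = [[142, 5]; [5, 16501/14400]] and Aᵀf = [-429, -1789/120]ᵀ gives AᵀA·[m, b]ᵀ = Aᵀf.
Determinant 142·(16501/14400) − 5² = 991571/7200.
m = ((-429)·(16501/14400) − 5·(-1789/120))/(991571/7200) = -6005529/1983142; b = (142·(-1789/120) − 5·(-429))/(991571/7200) = 201720/991571.

m = -3.028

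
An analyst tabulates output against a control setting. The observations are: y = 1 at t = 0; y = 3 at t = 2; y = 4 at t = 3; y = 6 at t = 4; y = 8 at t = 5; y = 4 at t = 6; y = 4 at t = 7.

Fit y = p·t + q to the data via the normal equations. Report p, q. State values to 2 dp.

The normal equations are: 139·p + 27·q = 134;  27·p + 7·q = 30.
(Σt·t = 139, Σt = 27, Σ1 = 7, Σt·y = 134, Σy = 30.)
det = 139·7 − 27² = 244.
p = (134·7 − 27·30)/244 = 32/61; q = (139·30 − 27·134)/244 = 138/61.

p = 0.52, q = 2.26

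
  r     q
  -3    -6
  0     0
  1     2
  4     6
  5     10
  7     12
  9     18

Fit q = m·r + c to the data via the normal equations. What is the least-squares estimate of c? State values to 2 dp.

Sums needed: Σr·r = 181, Σr = 23, Σ1 = 7.
For Xᵀq: Σr·q = 340, Σq = 42.
XᵀX·[m, c]ᵀ = Xᵀq becomes [[181, 23]; [23, 7]]·[m, c]ᵀ = [340, 42]ᵀ.
Δ = 181·7 − 23² = 738.
m = (340·7 − 23·42)/738 = 707/369; c = (181·42 − 23·340)/738 = -109/369.

c = -0.30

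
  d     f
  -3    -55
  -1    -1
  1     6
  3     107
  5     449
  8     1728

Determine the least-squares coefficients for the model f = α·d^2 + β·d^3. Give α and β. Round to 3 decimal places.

Compute the Gram sums: Σd^2·d^2 = 4885, Σd^2·d^3 = 35893, Σd^3·d^3 = 279229.
Moment sums: Σd^2·f = 122290, Σd^3·f = 945242.
Eliminating β: 279229·(row 1) − 35893·(row 2) gives 75726216·α = 279229·122290 − 35893·945242 = 219343304, so α = 27417913/9465777.
Then β = (945242 − 35893·(27417913/9465777))/279229 = 28519025/9465777.

α = 2.897, β = 3.013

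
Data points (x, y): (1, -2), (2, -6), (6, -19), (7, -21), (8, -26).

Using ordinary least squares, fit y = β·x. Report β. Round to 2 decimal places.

Forming MᵀM = [[154]] and Mᵀy = [-483]ᵀ gives MᵀM·[β]ᵀ = Mᵀy.
Hence β = -483 / 154 ≈ -3.13636.

β = -3.14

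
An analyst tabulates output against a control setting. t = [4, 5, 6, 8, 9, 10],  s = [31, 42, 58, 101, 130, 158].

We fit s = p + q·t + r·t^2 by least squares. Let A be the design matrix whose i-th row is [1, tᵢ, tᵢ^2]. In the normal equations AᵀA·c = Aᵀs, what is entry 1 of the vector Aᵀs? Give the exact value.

Entry 1 ↔ basis 1, so (Aᵀs)_{1} = Σᵢ sᵢ = (1)·(31) + (1)·(42) + (1)·(58) + (1)·(101) + (1)·(130) + (1)·(158) = 520.

520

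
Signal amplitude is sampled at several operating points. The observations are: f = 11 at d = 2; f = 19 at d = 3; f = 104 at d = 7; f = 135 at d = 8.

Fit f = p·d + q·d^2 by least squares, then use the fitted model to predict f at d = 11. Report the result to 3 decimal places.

With design matrix A, AᵀA = [[126, 890]; [890, 6594]] and Aᵀf = [1887, 13951]ᵀ.
Determinant 126·6594 − 890² = 38744.
p = (1887·6594 − 890·13951)/38744 = 3311/4843; q = (126·13951 − 890·1887)/38744 = 19599/9686.
At d = 11: f̂ = (3311/4843)·(11) + (19599/9686)·(121) = 2444321/9686.

f̂ = 252.356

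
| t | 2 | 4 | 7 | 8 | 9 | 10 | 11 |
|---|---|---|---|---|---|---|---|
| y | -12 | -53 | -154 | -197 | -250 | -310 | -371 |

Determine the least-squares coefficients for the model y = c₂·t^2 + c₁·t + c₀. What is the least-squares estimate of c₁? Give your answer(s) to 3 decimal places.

Entries of AᵀA: Σt^2·t^2 = 37971, Σt^2·t = 3987, Σt^2 = 435, Σt·t = 435, Σt = 51, Σ1 = 7.
Moment sums: Σt^2·y = -117191, Σt·y = -12321, Σy = -1347.
AᵀA·[c₂, c₁, c₀]ᵀ = Aᵀy becomes [[37971, 3987, 435]; [3987, 435, 51]; [435, 51, 7]]·[c₂, c₁, c₀]ᵀ = [-117191, -12321, -1347]ᵀ.
Inverting the 3×3 Gram matrix, [c₂, c₁, c₀]ᵀ = [-21511/7344, -1441/816, 376/153]ᵀ.

c₁ = -1.766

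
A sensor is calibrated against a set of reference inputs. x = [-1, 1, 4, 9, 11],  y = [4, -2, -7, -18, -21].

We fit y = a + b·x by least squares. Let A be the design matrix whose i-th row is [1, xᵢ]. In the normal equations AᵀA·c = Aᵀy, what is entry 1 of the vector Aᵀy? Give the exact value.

-44

Entry 1 ↔ basis 1, so (Aᵀy)_{1} = Σᵢ yᵢ = (1)·(4) + (1)·(-2) + (1)·(-7) + (1)·(-18) + (1)·(-21) = -44.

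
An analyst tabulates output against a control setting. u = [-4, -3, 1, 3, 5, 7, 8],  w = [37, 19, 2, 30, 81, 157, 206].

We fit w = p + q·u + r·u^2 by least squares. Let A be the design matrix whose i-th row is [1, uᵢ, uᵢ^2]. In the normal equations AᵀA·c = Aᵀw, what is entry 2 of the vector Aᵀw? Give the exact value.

3039

Entry 2 ↔ basis u, so (Aᵀw)_{2} = Σᵢ (u)·wᵢ = (-4)·(37) + (-3)·(19) + (1)·(2) + (3)·(30) + (5)·(81) + (7)·(157) + (8)·(206) = 3039.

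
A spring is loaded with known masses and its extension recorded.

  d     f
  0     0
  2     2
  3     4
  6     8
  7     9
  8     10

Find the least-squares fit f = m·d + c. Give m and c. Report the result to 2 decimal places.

The normal equations are: 162·m + 26·c = 207;  26·m + 6·c = 33.
(Σd·d = 162, Σd = 26, Σ1 = 6, Σd·f = 207, Σf = 33.)
Determinant 162·6 − 26² = 296.
m = (207·6 − 26·33)/296 = 48/37; c = (162·33 − 26·207)/296 = -9/74.

m = 1.30, c = -0.12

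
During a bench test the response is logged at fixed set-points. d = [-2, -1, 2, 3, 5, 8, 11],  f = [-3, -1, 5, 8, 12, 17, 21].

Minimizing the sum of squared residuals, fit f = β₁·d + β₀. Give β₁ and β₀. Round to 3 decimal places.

Normal-equation sums: Σd·d = 228, Σd = 26, Σ1 = 7.
Right-hand side: Σd·f = 468, Σf = 59.
So AᵀA·[β₁, β₀]ᵀ = Aᵀf: [[228, 26]; [26, 7]]·[β₁, β₀]ᵀ = [468, 59]ᵀ.
Δ = 228·7 − 26² = 920.
β₁ = (468·7 − 26·59)/920 = 871/460; β₀ = (228·59 − 26·468)/920 = 321/230.

β₁ = 1.893, β₀ = 1.396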